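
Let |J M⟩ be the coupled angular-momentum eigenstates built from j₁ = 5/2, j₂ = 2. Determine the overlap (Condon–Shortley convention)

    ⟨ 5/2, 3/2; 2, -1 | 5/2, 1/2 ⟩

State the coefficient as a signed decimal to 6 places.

+0.414039  (= +√(6/35))

√[6·2!3!2!/8! · 4!1!1!3!3!2!] = √(216/35)
  +(−1)^0/∏(0,2,1,1,2,1)! = 1/4  (running 1/4)
  +(−1)^1/∏(1,1,0,0,3,2)! = -1/12  (running 1/6)
⟨..|..⟩ = √(216/35)·(1/6) = +0.414039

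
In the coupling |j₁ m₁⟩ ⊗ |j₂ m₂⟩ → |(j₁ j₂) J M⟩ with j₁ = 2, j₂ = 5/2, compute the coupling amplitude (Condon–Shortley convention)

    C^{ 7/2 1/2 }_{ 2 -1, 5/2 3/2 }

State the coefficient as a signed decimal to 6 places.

-0.619780  (= −√(121/315))

√[8·1!3!4!/9! · 1!3!4!1!4!3!] = √(2304/35)
  +(−1)^0/∏(0,1,3,4,0,0)! = 1/144  (running 1/144)
  +(−1)^1/∏(1,0,2,3,1,1)! = -1/12  (running -11/144)
⟨..|..⟩ = √(2304/35)·(-11/144) = -0.619780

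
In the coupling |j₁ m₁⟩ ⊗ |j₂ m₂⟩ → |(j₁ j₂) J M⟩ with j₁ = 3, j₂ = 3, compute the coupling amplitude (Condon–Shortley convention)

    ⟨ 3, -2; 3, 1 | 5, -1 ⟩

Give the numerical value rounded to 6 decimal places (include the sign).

−√(9/28) = -0.566947

√[11·1!5!5!/12! · 1!5!4!2!4!6!] = √(230400/7)
  +(−1)^0/∏(0,1,5,4,0,1)! = 1/2880  (running 1/2880)
  +(−1)^1/∏(1,0,4,3,1,2)! = -1/288  (running -1/320)
⟨..|..⟩ = √(230400/7)·(-1/320) = -0.566947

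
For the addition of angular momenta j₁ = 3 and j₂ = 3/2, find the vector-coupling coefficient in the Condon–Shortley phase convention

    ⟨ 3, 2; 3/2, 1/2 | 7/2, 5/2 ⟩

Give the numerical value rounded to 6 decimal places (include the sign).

+0.377964  (= +√(1/7))

j₁+j₂−J=1  J+j₁−j₂=5  J−j₁+j₂=2  j₁+j₂+J+1=9
(j₁±m₁, j₂±m₂, J±M) = (5,1,2,1,6,1)
P² = 6400/7
sum k=0..1:
  [0] +1/48 = 1/48
  [1] −1/120 = -1/120
S = 1/80
C² = P²·S² = 1/7 ; C = +0.377964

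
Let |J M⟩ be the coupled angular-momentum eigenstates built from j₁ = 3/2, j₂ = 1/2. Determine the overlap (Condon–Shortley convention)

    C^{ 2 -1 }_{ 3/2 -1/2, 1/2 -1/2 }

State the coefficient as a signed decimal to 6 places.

+0.866025  (= +√(3/4))

j₁+j₂−J=0  J+j₁−j₂=3  J−j₁+j₂=1  j₁+j₂+J+1=5
(j₁±m₁, j₂±m₂, J±M) = (1,2,0,1,1,3)
P² = 3
sum k=0..0:
  [0] +1/2 = 1/2
S = 1/2
C² = P²·S² = 3/4 ; C = +0.866025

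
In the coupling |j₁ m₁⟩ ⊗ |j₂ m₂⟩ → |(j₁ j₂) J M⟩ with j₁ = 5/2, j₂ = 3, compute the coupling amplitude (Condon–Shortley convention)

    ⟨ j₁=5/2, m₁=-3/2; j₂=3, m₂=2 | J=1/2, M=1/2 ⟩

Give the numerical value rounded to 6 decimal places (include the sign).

j₁+j₂−J=5  J+j₁−j₂=0  J−j₁+j₂=1  j₁+j₂+J+1=7
(j₁±m₁, j₂±m₂, J±M) = (1,4,5,1,1,0)
P² = 960/7
sum k=4..4:
  [4] +1/24 = 1/24
S = 1/24
C² = P²·S² = 5/21 ; C = +0.487950

+0.487950  (= +√(5/21))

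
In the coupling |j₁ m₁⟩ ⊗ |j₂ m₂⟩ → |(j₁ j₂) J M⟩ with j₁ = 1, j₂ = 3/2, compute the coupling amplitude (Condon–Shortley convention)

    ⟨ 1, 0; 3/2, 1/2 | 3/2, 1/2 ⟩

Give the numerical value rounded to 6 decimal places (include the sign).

−√(1/15) = -0.258199

√[4·1!1!2!/5! · 1!1!2!1!2!1!] = √(4/15)
  +(−1)^0/∏(0,1,1,2,0,0)! = 1/2  (running 1/2)
  +(−1)^1/∏(1,0,0,1,1,1)! = -1  (running -1/2)
⟨..|..⟩ = √(4/15)·(-1/2) = -0.258199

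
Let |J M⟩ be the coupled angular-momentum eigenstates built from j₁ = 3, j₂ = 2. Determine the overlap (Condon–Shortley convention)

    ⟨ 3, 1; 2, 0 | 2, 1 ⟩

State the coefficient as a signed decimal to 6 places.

−√(1/7) ≈ -0.377964

√[5·3!3!1!/8! · 4!2!2!2!3!1!] = √(36/7)
  +(−1)^1/∏(1,2,1,1,2,0)! = -1/4  (running -1/4)
  +(−1)^2/∏(2,1,0,0,3,1)! = 1/12  (running -1/6)
⟨..|..⟩ = √(36/7)·(-1/6) = -0.377964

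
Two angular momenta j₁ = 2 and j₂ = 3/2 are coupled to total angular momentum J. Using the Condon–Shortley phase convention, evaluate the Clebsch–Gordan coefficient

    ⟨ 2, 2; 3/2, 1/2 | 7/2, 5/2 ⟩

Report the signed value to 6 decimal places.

+0.654654  (= +√(3/7))

triangle: 0!*4!*3!/8! = 144/40320
(j±m)!: 4!*0!*2!*1!*6!*1! = 34560
prefactor² = (2J+1)*Δ*N² = 6912/7
  k=0: +1/(0!*0!*0!*2!*4!*1!) = 1/48
Σ = 1/48  ⇒  CG² = 6912/7*1/48² = 3/7
CG = +√(3/7) = +0.654654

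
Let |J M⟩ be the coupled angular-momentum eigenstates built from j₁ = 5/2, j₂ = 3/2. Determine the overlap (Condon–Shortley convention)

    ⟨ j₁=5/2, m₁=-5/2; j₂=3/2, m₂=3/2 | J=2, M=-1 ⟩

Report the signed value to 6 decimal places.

j₁+j₂−J=2  J+j₁−j₂=3  J−j₁+j₂=1  j₁+j₂+J+1=7
(j₁±m₁, j₂±m₂, J±M) = (0,5,3,0,1,3)
P² = 360/7
sum k=2..2:
  [2] +1/12 = 1/12
S = 1/12
C² = P²·S² = 5/14 ; C = +0.597614

+0.597614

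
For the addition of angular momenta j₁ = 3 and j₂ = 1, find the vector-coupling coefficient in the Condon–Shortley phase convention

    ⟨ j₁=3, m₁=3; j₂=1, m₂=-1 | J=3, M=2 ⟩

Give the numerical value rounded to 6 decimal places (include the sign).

triangle: 1!×5!×1!/8! = 120/40320
(j±m)!: 6!×0!×0!×2!×5!×1! = 172800
prefactor² = (2J+1)×Δ×N² = 3600
  k=0: +1/(0!×1!×0!×0!×5!×1!) = 1/120
Σ = 1/120  ⇒  CG² = 3600×1/120² = 1/4
CG = +√(1/4) = +0.500000

+√(1/4) = +0.500000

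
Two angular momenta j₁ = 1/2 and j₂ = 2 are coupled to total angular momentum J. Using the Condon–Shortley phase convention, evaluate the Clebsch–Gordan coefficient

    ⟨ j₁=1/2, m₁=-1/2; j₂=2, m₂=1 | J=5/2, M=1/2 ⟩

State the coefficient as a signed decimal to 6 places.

+0.632456  (= +√(2/5))

√[6·0!1!4!/6! · 0!1!3!1!3!2!] = √(72/5)
  +(−1)^0/∏(0,0,1,3,0,1)! = 1/6  (running 1/6)
⟨..|..⟩ = √(72/5)·(1/6) = +0.632456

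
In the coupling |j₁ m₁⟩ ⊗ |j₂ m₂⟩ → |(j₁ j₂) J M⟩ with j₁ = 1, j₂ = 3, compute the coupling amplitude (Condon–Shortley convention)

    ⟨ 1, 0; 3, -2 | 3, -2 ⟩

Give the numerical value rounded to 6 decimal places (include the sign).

√[7·1!1!5!/8! · 1!1!1!5!1!5!] = √(300)
  +(−1)^0/∏(0,1,1,1,0,4)! = 1/24  (running 1/24)
  +(−1)^1/∏(1,0,0,0,1,5)! = -1/120  (running 1/30)
⟨..|..⟩ = √(300)·(1/30) = +0.577350

+√(1/3) ≈ +0.577350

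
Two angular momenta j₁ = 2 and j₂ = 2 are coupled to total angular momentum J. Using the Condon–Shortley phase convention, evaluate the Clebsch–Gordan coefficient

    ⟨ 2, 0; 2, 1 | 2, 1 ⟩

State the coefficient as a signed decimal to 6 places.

triangle: 2!*2!*2!/7! = 8/5040
(j±m)!: 2!*2!*3!*1!*3!*1! = 144
prefactor² = (2J+1)*Δ*N² = 8/7
  k=1: −1/(1!*1!*1!*2!*1!*0!) = -1/2
  k=2: +1/(2!*0!*0!*1!*2!*1!) = 1/4
Σ = -1/4  ⇒  CG² = 8/7*(-1/4)² = 1/14
CG = −√(1/14) = -0.267261

-0.267261  (= −√(1/14))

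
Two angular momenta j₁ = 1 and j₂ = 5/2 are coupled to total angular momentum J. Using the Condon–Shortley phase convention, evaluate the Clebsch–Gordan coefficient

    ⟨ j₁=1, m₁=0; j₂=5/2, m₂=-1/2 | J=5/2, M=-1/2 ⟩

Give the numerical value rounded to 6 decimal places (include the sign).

+√(1/35) ≈ +0.169031

√[6·1!1!4!/7! · 1!1!2!3!2!3!] = √(144/35)
  +(−1)^0/∏(0,1,1,2,0,2)! = 1/4  (running 1/4)
  +(−1)^1/∏(1,0,0,1,1,3)! = -1/6  (running 1/12)
⟨..|..⟩ = √(144/35)·(1/12) = +0.169031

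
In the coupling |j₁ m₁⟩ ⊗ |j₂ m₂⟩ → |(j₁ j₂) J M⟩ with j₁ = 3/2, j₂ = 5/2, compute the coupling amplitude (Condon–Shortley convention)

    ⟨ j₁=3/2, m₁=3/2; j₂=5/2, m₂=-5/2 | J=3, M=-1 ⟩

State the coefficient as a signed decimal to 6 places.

+0.353553

√[7·1!2!4!/8! · 3!0!0!5!2!4!] = √(288)
  +(−1)^0/∏(0,1,0,0,2,4)! = 1/48  (running 1/48)
⟨..|..⟩ = √(288)·(1/48) = +0.353553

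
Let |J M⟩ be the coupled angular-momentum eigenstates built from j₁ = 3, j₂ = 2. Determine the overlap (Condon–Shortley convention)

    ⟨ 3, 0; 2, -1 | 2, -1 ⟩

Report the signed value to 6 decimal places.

−√(2/7) ≈ -0.534522

j₁+j₂−J=3  J+j₁−j₂=3  J−j₁+j₂=1  j₁+j₂+J+1=8
(j₁±m₁, j₂±m₂, J±M) = (3,3,1,3,1,3)
P² = 81/14
sum k=0..1:
  [0] +1/36 = 1/36
  [1] −1/4 = -1/4
S = -2/9
C² = P²·S² = 2/7 ; C = -0.534522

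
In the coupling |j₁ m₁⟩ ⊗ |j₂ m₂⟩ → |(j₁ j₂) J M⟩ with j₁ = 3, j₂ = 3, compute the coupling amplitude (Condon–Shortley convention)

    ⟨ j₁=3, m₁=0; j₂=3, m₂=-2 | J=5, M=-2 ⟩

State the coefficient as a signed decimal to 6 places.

√[11·1!5!5!/12! · 3!3!1!5!3!7!] = √(43200)
  +(−1)^0/∏(0,1,3,1,2,4)! = 1/288  (running 1/288)
  +(−1)^1/∏(1,0,2,0,3,5)! = -1/1440  (running 1/360)
⟨..|..⟩ = √(43200)·(1/360) = +0.577350

+0.577350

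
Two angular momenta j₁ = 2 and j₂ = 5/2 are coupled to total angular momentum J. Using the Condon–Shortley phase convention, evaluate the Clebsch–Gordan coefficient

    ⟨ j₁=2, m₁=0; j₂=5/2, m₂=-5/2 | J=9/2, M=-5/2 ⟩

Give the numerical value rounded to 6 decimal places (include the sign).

+√(1/6) = +0.408248

√[10·0!4!5!/10! · 2!2!0!5!2!7!] = √(38400)
  +(−1)^0/∏(0,0,2,0,2,5)! = 1/480  (running 1/480)
⟨..|..⟩ = √(38400)·(1/480) = +0.408248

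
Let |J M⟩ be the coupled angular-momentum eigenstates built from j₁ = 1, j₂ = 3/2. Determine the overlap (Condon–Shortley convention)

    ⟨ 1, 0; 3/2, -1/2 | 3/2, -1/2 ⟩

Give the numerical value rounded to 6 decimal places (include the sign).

+0.258199  (= +√(1/15))

triangle: 1!·1!·2!/5! = 2/120
(j±m)!: 1!·1!·1!·2!·1!·2! = 4
prefactor² = (2J+1)·Δ·N² = 4/15
  k=0: +1/(0!·1!·1!·1!·0!·1!) = 1
  k=1: −1/(1!·0!·0!·0!·1!·2!) = -1/2
Σ = 1/2  ⇒  CG² = 4/15·1/2² = 1/15
CG = +√(1/15) = +0.258199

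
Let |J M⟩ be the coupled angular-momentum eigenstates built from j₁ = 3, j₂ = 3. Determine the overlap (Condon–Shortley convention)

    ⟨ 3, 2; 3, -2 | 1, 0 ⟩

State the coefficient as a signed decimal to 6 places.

triangle: 5!*1!*1!/8! = 120/40320
(j±m)!: 5!*1!*1!*5!*1!*1! = 14400
prefactor² = (2J+1)*Δ*N² = 900/7
  k=0: +1/(0!*5!*1!*1!*0!*0!) = 1/120
  k=1: −1/(1!*4!*0!*0!*1!*1!) = -1/24
Σ = -1/30  ⇒  CG² = 900/7*(-1/30)² = 1/7
CG = −√(1/7) = -0.377964

-0.377964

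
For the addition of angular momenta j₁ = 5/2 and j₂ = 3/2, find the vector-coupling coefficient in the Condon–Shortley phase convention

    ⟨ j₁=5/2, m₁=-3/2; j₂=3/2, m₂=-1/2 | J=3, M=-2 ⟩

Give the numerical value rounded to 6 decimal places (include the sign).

−√(1/12) = -0.288675

j₁+j₂−J=1  J+j₁−j₂=4  J−j₁+j₂=2  j₁+j₂+J+1=8
(j₁±m₁, j₂±m₂, J±M) = (1,4,1,2,1,5)
P² = 48
sum k=0..1:
  [0] +1/24 = 1/24
  [1] −1/12 = -1/12
S = -1/24
C² = P²·S² = 1/12 ; C = -0.288675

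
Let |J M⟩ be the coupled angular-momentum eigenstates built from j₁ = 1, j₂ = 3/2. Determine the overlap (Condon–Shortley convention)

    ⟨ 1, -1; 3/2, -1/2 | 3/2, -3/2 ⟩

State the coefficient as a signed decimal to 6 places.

-0.632456

j₁+j₂−J=1  J+j₁−j₂=1  J−j₁+j₂=2  j₁+j₂+J+1=5
(j₁±m₁, j₂±m₂, J±M) = (0,2,1,2,0,3)
P² = 8/5
sum k=1..1:
  [1] −1/2 = -1/2
S = -1/2
C² = P²·S² = 2/5 ; C = -0.632456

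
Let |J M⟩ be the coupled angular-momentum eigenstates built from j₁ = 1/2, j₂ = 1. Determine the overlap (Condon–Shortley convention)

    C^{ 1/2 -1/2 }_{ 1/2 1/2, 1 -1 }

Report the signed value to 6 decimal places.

triangle: 1!·0!·1!/3! = 1/6
(j±m)!: 1!·0!·0!·2!·0!·1! = 2
prefactor² = (2J+1)·Δ·N² = 2/3
  k=0: +1/(0!·1!·0!·0!·0!·1!) = 1
Σ = 1  ⇒  CG² = 2/3·1² = 2/3
CG = +√(2/3) = +0.816497

+√(2/3) ≈ +0.816497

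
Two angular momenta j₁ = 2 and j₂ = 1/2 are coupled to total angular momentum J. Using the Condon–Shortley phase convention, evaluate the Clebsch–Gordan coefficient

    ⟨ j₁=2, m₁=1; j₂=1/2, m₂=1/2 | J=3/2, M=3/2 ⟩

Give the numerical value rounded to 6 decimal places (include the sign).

j₁+j₂−J=1  J+j₁−j₂=3  J−j₁+j₂=0  j₁+j₂+J+1=5
(j₁±m₁, j₂±m₂, J±M) = (3,1,1,0,3,0)
P² = 36/5
sum k=1..1:
  [1] −1/6 = -1/6
S = -1/6
C² = P²·S² = 1/5 ; C = -0.447214

-0.447214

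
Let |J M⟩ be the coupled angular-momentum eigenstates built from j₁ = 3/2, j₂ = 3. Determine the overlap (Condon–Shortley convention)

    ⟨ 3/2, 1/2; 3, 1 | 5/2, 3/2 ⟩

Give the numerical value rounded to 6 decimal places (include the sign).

j₁+j₂−J=2  J+j₁−j₂=1  J−j₁+j₂=4  j₁+j₂+J+1=8
(j₁±m₁, j₂±m₂, J±M) = (2,1,4,2,4,1)
P² = 576/35
sum k=0..1:
  [0] +1/48 = 1/48
  [1] −1/6 = -1/6
S = -7/48
C² = P²·S² = 7/20 ; C = -0.591608

-0.591608  (= −√(7/20))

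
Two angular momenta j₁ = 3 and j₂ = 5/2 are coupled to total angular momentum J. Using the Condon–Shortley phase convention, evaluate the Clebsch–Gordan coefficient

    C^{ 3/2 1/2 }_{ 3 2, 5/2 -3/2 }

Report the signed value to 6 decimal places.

-0.218218

j₁+j₂−J=4  J+j₁−j₂=2  J−j₁+j₂=1  j₁+j₂+J+1=8
(j₁±m₁, j₂±m₂, J±M) = (5,1,1,4,2,1)
P² = 192/7
sum k=0..1:
  [0] +1/24 = 1/24
  [1] −1/12 = -1/12
S = -1/24
C² = P²·S² = 1/21 ; C = -0.218218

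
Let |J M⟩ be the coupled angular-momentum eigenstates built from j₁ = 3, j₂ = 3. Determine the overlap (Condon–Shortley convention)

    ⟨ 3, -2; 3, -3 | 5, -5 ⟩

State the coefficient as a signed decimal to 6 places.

√[11·1!5!5!/12! · 1!5!0!6!0!10!] = √(103680000)
  +(−1)^0/∏(0,1,5,0,0,5)! = 1/14400  (running 1/14400)
⟨..|..⟩ = √(103680000)·(1/14400) = +0.707107

+0.707107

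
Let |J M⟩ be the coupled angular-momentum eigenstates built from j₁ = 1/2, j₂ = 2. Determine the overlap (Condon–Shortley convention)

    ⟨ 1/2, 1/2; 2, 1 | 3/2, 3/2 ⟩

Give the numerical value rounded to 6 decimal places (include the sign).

+√(1/5) ≈ +0.447214

j₁+j₂−J=1  J+j₁−j₂=0  J−j₁+j₂=3  j₁+j₂+J+1=5
(j₁±m₁, j₂±m₂, J±M) = (1,0,3,1,3,0)
P² = 36/5
sum k=0..0:
  [0] +1/6 = 1/6
S = 1/6
C² = P²·S² = 1/5 ; C = +0.447214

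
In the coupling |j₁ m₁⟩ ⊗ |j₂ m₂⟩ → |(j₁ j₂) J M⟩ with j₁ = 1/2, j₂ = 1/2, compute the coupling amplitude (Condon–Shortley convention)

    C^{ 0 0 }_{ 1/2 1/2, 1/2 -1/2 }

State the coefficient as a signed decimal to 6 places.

+0.707107

triangle: 1!×0!×0!/2! = 1/2
(j±m)!: 1!×0!×0!×1!×0!×0! = 1
prefactor² = (2J+1)×Δ×N² = 1/2
  k=0: +1/(0!×1!×0!×0!×0!×0!) = 1
Σ = 1  ⇒  CG² = 1/2×1² = 1/2
CG = +√(1/2) = +0.707107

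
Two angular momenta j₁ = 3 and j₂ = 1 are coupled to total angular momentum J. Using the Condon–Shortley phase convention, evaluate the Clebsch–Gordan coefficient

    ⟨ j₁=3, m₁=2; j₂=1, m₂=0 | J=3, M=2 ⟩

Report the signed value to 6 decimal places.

j₁+j₂−J=1  J+j₁−j₂=5  J−j₁+j₂=1  j₁+j₂+J+1=8
(j₁±m₁, j₂±m₂, J±M) = (5,1,1,1,5,1)
P² = 300
sum k=0..1:
  [0] +1/24 = 1/24
  [1] −1/120 = -1/120
S = 1/30
C² = P²·S² = 1/3 ; C = +0.577350

+√(1/3) ≈ +0.577350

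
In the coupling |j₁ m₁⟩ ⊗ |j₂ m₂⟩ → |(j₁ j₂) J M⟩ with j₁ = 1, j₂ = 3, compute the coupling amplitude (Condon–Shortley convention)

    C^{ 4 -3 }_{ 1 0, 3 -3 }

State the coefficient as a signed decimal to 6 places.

+√(1/4) ≈ +0.500000

√[9·0!2!6!/9! · 1!1!0!6!1!7!] = √(129600)
  +(−1)^0/∏(0,0,1,0,1,6)! = 1/720  (running 1/720)
⟨..|..⟩ = √(129600)·(1/720) = +0.500000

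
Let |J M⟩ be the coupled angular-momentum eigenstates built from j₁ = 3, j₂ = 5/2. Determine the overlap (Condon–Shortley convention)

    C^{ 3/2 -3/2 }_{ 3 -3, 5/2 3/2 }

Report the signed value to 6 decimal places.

√[4·4!2!1!/8! · 0!6!4!1!0!3!] = √(3456/7)
  +(−1)^4/∏(4,0,2,0,0,1)! = 1/48  (running 1/48)
⟨..|..⟩ = √(3456/7)·(1/48) = +0.462910

+0.462910  (= +√(3/14))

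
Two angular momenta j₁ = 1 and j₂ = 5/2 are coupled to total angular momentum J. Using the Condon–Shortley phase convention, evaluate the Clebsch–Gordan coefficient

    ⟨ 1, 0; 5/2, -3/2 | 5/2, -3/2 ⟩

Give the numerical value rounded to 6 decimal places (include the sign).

j₁+j₂−J=1  J+j₁−j₂=1  J−j₁+j₂=4  j₁+j₂+J+1=7
(j₁±m₁, j₂±m₂, J±M) = (1,1,1,4,1,4)
P² = 576/35
sum k=0..1:
  [0] +1/6 = 1/6
  [1] −1/24 = -1/24
S = 1/8
C² = P²·S² = 9/35 ; C = +0.507093

+0.507093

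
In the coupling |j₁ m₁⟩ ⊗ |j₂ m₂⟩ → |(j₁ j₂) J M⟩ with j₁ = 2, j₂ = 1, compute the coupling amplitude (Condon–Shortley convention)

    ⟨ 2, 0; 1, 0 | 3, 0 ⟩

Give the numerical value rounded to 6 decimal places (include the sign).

+0.774597

j₁+j₂−J=0  J+j₁−j₂=4  J−j₁+j₂=2  j₁+j₂+J+1=7
(j₁±m₁, j₂±m₂, J±M) = (2,2,1,1,3,3)
P² = 48/5
sum k=0..0:
  [0] +1/4 = 1/4
S = 1/4
C² = P²·S² = 3/5 ; C = +0.774597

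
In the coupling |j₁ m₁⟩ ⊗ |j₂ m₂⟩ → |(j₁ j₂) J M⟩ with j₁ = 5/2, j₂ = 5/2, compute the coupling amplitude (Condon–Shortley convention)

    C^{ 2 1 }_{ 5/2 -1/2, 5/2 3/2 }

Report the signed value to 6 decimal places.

triangle: 3!*2!*2!/8! = 24/40320
(j±m)!: 2!*3!*4!*1!*3!*1! = 1728
prefactor² = (2J+1)*Δ*N² = 36/7
  k=2: +1/(2!*1!*1!*2!*1!*0!) = 1/4
  k=3: −1/(3!*0!*0!*1!*2!*1!) = -1/12
Σ = 1/6  ⇒  CG² = 36/7*1/6² = 1/7
CG = +√(1/7) = +0.377964

+0.377964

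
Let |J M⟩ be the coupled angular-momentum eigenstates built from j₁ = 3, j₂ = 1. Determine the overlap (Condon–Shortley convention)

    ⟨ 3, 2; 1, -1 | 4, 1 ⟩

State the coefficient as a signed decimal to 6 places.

√[9·0!6!2!/9! · 5!1!0!2!5!3!] = √(43200/7)
  +(−1)^0/∏(0,0,1,0,5,2)! = 1/240  (running 1/240)
⟨..|..⟩ = √(43200/7)·(1/240) = +0.327327

+0.327327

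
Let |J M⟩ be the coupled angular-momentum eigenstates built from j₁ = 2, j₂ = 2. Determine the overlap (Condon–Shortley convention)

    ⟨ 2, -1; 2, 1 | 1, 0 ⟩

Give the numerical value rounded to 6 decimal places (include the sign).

triangle: 3!×1!×1!/6! = 6/720
(j±m)!: 1!×3!×3!×1!×1!×1! = 36
prefactor² = (2J+1)×Δ×N² = 9/10
  k=2: +1/(2!×1!×1!×1!×0!×0!) = 1/2
  k=3: −1/(3!×0!×0!×0!×1!×1!) = -1/6
Σ = 1/3  ⇒  CG² = 9/10×1/3² = 1/10
CG = +√(1/10) = +0.316228

+0.316228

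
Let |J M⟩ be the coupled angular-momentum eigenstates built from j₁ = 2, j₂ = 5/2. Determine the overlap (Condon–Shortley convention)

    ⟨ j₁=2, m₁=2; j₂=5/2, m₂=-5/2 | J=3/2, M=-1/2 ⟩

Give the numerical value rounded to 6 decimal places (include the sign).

√[4·3!1!2!/7! · 4!0!0!5!1!2!] = √(384/7)
  +(−1)^0/∏(0,3,0,0,1,2)! = 1/12  (running 1/12)
⟨..|..⟩ = √(384/7)·(1/12) = +0.617213

+0.617213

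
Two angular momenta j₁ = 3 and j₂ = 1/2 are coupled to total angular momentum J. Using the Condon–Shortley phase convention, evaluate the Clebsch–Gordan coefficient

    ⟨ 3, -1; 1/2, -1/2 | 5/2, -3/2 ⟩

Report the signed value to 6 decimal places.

+√(2/7) = +0.534522

j₁+j₂−J=1  J+j₁−j₂=5  J−j₁+j₂=0  j₁+j₂+J+1=7
(j₁±m₁, j₂±m₂, J±M) = (2,4,0,1,1,4)
P² = 1152/7
sum k=0..0:
  [0] +1/24 = 1/24
S = 1/24
C² = P²·S² = 2/7 ; C = +0.534522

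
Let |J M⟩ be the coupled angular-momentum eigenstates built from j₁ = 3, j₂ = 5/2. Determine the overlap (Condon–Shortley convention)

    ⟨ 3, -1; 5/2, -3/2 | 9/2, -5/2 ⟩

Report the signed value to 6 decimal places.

+0.317821

triangle: 1!*5!*4!/11! = 2880/39916800
(j±m)!: 2!*4!*1!*4!*2!*7! = 11612160
prefactor² = (2J+1)*Δ*N² = 92160/11
  k=0: +1/(0!*1!*4!*1!*1!*3!) = 1/144
  k=1: −1/(1!*0!*3!*0!*2!*4!) = -1/288
Σ = 1/288  ⇒  CG² = 92160/11*1/288² = 10/99
CG = +√(10/99) = +0.317821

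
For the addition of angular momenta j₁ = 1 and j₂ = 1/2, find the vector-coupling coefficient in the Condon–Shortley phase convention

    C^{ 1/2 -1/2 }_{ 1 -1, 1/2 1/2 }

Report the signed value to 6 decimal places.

-0.816497  (= −√(2/3))

triangle: 1!·1!·0!/3! = 1/6
(j±m)!: 0!·2!·1!·0!·0!·1! = 2
prefactor² = (2J+1)·Δ·N² = 2/3
  k=1: −1/(1!·0!·1!·0!·0!·0!) = -1
Σ = -1  ⇒  CG² = 2/3·(-1)² = 2/3
CG = −√(2/3) = -0.816497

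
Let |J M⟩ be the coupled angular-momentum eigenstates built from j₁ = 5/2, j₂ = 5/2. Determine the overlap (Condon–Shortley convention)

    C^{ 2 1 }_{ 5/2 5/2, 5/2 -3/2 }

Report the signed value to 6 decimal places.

+√(5/14) ≈ +0.597614

j₁+j₂−J=3  J+j₁−j₂=2  J−j₁+j₂=2  j₁+j₂+J+1=8
(j₁±m₁, j₂±m₂, J±M) = (5,0,1,4,3,1)
P² = 360/7
sum k=0..0:
  [0] +1/12 = 1/12
S = 1/12
C² = P²·S² = 5/14 ; C = +0.597614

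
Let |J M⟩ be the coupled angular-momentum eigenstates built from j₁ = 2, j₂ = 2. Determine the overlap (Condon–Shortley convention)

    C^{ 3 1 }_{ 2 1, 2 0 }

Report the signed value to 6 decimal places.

triangle: 1!*3!*3!/8! = 36/40320
(j±m)!: 3!*1!*2!*2!*4!*2! = 1152
prefactor² = (2J+1)*Δ*N² = 36/5
  k=0: +1/(0!*1!*1!*2!*2!*1!) = 1/4
  k=1: −1/(1!*0!*0!*1!*3!*2!) = -1/12
Σ = 1/6  ⇒  CG² = 36/5*1/6² = 1/5
CG = +√(1/5) = +0.447214

+0.447214  (= +√(1/5))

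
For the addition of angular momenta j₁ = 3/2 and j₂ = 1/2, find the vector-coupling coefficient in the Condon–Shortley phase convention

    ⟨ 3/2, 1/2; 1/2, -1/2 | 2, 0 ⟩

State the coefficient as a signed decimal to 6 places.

triangle: 0!×3!×1!/5! = 6/120
(j±m)!: 2!×1!×0!×1!×2!×2! = 8
prefactor² = (2J+1)×Δ×N² = 2
  k=0: +1/(0!×0!×1!×0!×2!×1!) = 1/2
Σ = 1/2  ⇒  CG² = 2×1/2² = 1/2
CG = +√(1/2) = +0.707107

+√(1/2) ≈ +0.707107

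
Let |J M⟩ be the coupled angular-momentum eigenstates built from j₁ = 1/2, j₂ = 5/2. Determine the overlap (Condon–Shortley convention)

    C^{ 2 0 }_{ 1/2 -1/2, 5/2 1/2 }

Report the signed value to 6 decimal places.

−√(1/2) = -0.707107

triangle: 1!·0!·4!/6! = 24/720
(j±m)!: 0!·1!·3!·2!·2!·2! = 48
prefactor² = (2J+1)·Δ·N² = 8
  k=1: −1/(1!·0!·0!·2!·0!·2!) = -1/4
Σ = -1/4  ⇒  CG² = 8·(-1/4)² = 1/2
CG = −√(1/2) = -0.707107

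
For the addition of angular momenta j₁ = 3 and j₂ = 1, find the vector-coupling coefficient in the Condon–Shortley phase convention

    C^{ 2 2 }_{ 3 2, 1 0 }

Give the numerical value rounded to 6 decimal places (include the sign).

−√(5/21) = -0.487950

√[5·2!4!0!/7! · 5!1!1!1!4!0!] = √(960/7)
  +(−1)^1/∏(1,1,0,0,4,0)! = -1/24  (running -1/24)
⟨..|..⟩ = √(960/7)·(-1/24) = -0.487950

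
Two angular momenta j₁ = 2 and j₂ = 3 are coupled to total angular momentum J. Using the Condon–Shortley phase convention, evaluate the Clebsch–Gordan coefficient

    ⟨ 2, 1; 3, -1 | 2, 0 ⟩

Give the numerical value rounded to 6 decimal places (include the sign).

−√(1/7) = -0.377964

√[5·3!1!3!/8! · 3!1!2!4!2!2!] = √(36/7)
  +(−1)^0/∏(0,3,1,2,0,1)! = 1/12  (running 1/12)
  +(−1)^1/∏(1,2,0,1,1,2)! = -1/4  (running -1/6)
⟨..|..⟩ = √(36/7)·(-1/6) = -0.377964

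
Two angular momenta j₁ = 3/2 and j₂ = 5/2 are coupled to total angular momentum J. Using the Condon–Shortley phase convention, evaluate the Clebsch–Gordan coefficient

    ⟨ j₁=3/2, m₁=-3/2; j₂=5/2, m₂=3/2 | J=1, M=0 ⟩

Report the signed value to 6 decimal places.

triangle: 3!×0!×2!/6! = 12/720
(j±m)!: 0!×3!×4!×1!×1!×1! = 144
prefactor² = (2J+1)×Δ×N² = 36/5
  k=3: −1/(3!×0!×0!×1!×0!×1!) = -1/6
Σ = -1/6  ⇒  CG² = 36/5×(-1/6)² = 1/5
CG = −√(1/5) = -0.447214

-0.447214  (= −√(1/5))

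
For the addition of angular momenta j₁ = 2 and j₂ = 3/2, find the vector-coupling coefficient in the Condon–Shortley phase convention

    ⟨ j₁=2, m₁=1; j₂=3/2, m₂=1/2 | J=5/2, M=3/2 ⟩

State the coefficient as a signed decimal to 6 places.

j₁+j₂−J=1  J+j₁−j₂=3  J−j₁+j₂=2  j₁+j₂+J+1=7
(j₁±m₁, j₂±m₂, J±M) = (3,1,2,1,4,1)
P² = 144/35
sum k=0..1:
  [0] +1/4 = 1/4
  [1] −1/6 = -1/6
S = 1/12
C² = P²·S² = 1/35 ; C = +0.169031

+√(1/35) = +0.169031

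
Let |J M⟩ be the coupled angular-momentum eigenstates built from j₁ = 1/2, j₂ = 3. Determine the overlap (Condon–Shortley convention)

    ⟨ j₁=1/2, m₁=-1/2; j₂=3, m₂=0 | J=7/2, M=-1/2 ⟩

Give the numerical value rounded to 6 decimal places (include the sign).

+√(4/7) ≈ +0.755929

√[8·0!1!6!/8! · 0!1!3!3!3!4!] = √(5184/7)
  +(−1)^0/∏(0,0,1,3,0,3)! = 1/36  (running 1/36)
⟨..|..⟩ = √(5184/7)·(1/36) = +0.755929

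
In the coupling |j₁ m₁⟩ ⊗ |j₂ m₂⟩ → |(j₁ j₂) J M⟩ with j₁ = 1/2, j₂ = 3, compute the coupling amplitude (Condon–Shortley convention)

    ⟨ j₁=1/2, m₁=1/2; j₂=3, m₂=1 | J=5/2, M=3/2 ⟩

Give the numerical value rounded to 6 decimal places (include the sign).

+0.534522  (= +√(2/7))

√[6·1!0!5!/7! · 1!0!4!2!4!1!] = √(1152/7)
  +(−1)^0/∏(0,1,0,4,0,1)! = 1/24  (running 1/24)
⟨..|..⟩ = √(1152/7)·(1/24) = +0.534522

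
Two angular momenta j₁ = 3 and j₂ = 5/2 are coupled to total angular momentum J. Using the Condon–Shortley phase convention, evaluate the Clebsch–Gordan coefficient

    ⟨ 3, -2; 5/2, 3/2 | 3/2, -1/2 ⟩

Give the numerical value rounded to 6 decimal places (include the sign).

-0.218218  (= −√(1/21))

j₁+j₂−J=4  J+j₁−j₂=2  J−j₁+j₂=1  j₁+j₂+J+1=8
(j₁±m₁, j₂±m₂, J±M) = (1,5,4,1,1,2)
P² = 192/7
sum k=3..4:
  [3] −1/12 = -1/12
  [4] +1/24 = 1/24
S = -1/24
C² = P²·S² = 1/21 ; C = -0.218218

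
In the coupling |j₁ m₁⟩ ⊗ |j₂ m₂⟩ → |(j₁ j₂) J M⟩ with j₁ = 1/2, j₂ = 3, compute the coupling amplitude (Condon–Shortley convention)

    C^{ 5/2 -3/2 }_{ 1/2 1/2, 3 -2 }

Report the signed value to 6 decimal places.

j₁+j₂−J=1  J+j₁−j₂=0  J−j₁+j₂=5  j₁+j₂+J+1=7
(j₁±m₁, j₂±m₂, J±M) = (1,0,1,5,1,4)
P² = 2880/7
sum k=0..0:
  [0] +1/24 = 1/24
S = 1/24
C² = P²·S² = 5/7 ; C = +0.845154

+√(5/7) ≈ +0.845154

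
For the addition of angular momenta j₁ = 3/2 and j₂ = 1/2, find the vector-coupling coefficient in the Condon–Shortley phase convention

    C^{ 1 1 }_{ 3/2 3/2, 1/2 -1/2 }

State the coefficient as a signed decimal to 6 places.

+√(3/4) = +0.866025

√[3·1!2!0!/4! · 3!0!0!1!2!0!] = √(3)
  +(−1)^0/∏(0,1,0,0,2,0)! = 1/2  (running 1/2)
⟨..|..⟩ = √(3)·(1/2) = +0.866025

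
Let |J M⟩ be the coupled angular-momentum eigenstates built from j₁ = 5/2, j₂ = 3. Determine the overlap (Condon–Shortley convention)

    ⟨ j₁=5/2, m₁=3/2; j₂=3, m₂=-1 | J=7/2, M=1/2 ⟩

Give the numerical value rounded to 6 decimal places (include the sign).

+0.356348  (= +√(8/63))

triangle: 2!×3!×4!/10! = 288/3628800
(j±m)!: 4!×1!×2!×4!×4!×3! = 165888
prefactor² = (2J+1)×Δ×N² = 18432/175
  k=0: +1/(0!×2!×1!×2!×2!×2!) = 1/16
  k=1: −1/(1!×1!×0!×1!×3!×3!) = -1/36
Σ = 5/144  ⇒  CG² = 18432/175×5/144² = 8/63
CG = +√(8/63) = +0.356348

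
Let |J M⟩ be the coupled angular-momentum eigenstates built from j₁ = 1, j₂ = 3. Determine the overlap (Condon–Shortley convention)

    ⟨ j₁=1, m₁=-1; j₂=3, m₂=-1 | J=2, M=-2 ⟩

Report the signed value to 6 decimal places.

triangle: 2!×0!×4!/7! = 48/5040
(j±m)!: 0!×2!×2!×4!×0!×4! = 2304
prefactor² = (2J+1)×Δ×N² = 768/7
  k=2: +1/(2!×0!×0!×0!×0!×4!) = 1/48
Σ = 1/48  ⇒  CG² = 768/7×1/48² = 1/21
CG = +√(1/21) = +0.218218

+0.218218  (= +√(1/21))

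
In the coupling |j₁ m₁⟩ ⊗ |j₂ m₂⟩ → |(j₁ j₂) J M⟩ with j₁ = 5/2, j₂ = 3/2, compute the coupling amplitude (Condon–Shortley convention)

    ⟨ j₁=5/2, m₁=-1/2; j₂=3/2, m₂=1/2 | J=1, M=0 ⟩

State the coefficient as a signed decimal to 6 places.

j₁+j₂−J=3  J+j₁−j₂=2  J−j₁+j₂=0  j₁+j₂+J+1=6
(j₁±m₁, j₂±m₂, J±M) = (2,3,2,1,1,1)
P² = 6/5
sum k=2..2:
  [2] +1/2 = 1/2
S = 1/2
C² = P²·S² = 3/10 ; C = +0.547723

+0.547723  (= +√(3/10))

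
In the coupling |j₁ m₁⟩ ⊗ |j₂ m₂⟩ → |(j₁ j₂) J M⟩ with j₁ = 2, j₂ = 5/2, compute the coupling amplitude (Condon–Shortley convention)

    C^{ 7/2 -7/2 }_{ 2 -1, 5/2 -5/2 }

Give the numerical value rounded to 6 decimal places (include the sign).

+√(5/9) ≈ +0.745356

triangle: 1!·3!·4!/9! = 144/362880
(j±m)!: 1!·3!·0!·5!·0!·7! = 3628800
prefactor² = (2J+1)·Δ·N² = 11520
  k=0: +1/(0!·1!·3!·0!·0!·4!) = 1/144
Σ = 1/144  ⇒  CG² = 11520·1/144² = 5/9
CG = +√(5/9) = +0.745356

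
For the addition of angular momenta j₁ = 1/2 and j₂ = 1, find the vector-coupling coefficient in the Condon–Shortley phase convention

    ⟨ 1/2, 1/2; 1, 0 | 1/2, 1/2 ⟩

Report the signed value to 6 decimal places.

j₁+j₂−J=1  J+j₁−j₂=0  J−j₁+j₂=1  j₁+j₂+J+1=3
(j₁±m₁, j₂±m₂, J±M) = (1,0,1,1,1,0)
P² = 1/3
sum k=0..0:
  [0] +1/1 = 1
S = 1
C² = P²·S² = 1/3 ; C = +0.577350

+√(1/3) = +0.577350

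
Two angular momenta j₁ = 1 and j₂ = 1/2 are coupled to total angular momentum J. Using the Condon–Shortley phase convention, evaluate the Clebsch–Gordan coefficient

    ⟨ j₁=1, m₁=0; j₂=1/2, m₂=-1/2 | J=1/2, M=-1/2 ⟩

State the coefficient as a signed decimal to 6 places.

+√(1/3) = +0.577350

j₁+j₂−J=1  J+j₁−j₂=1  J−j₁+j₂=0  j₁+j₂+J+1=3
(j₁±m₁, j₂±m₂, J±M) = (1,1,0,1,0,1)
P² = 1/3
sum k=0..0:
  [0] +1/1 = 1
S = 1
C² = P²·S² = 1/3 ; C = +0.577350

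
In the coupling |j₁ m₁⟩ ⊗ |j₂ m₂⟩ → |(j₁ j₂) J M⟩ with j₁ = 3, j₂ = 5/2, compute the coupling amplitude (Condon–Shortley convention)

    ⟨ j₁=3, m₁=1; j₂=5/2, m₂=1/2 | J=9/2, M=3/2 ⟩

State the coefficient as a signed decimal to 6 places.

+√(5/231) = +0.147122

triangle: 1!×5!×4!/11! = 2880/39916800
(j±m)!: 4!×2!×3!×2!×6!×3! = 2488320
prefactor² = (2J+1)×Δ×N² = 138240/77
  k=0: +1/(0!×1!×2!×3!×3!×1!) = 1/72
  k=1: −1/(1!×0!×1!×2!×4!×2!) = -1/96
Σ = 1/288  ⇒  CG² = 138240/77×1/288² = 5/231
CG = +√(5/231) = +0.147122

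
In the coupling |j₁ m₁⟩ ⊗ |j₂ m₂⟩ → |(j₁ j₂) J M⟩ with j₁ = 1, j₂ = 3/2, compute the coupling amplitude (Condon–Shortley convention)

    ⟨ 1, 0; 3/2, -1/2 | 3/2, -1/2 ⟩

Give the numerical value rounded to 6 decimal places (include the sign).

+√(1/15) ≈ +0.258199

triangle: 1!·1!·2!/5! = 2/120
(j±m)!: 1!·1!·1!·2!·1!·2! = 4
prefactor² = (2J+1)·Δ·N² = 4/15
  k=0: +1/(0!·1!·1!·1!·0!·1!) = 1
  k=1: −1/(1!·0!·0!·0!·1!·2!) = -1/2
Σ = 1/2  ⇒  CG² = 4/15·1/2² = 1/15
CG = +√(1/15) = +0.258199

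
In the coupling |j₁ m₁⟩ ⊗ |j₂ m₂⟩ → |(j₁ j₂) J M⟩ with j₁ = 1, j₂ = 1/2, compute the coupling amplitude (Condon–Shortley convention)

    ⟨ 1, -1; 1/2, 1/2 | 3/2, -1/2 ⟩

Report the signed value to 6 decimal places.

+0.577350

j₁+j₂−J=0  J+j₁−j₂=2  J−j₁+j₂=1  j₁+j₂+J+1=4
(j₁±m₁, j₂±m₂, J±M) = (0,2,1,0,1,2)
P² = 4/3
sum k=0..0:
  [0] +1/2 = 1/2
S = 1/2
C² = P²·S² = 1/3 ; C = +0.577350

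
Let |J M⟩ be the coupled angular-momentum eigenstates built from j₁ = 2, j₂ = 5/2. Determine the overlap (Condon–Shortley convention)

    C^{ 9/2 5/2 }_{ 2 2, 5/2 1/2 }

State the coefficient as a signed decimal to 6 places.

+0.527046

j₁+j₂−J=0  J+j₁−j₂=4  J−j₁+j₂=5  j₁+j₂+J+1=10
(j₁±m₁, j₂±m₂, J±M) = (4,0,3,2,7,2)
P² = 23040
sum k=0..0:
  [0] +1/288 = 1/288
S = 1/288
C² = P²·S² = 5/18 ; C = +0.527046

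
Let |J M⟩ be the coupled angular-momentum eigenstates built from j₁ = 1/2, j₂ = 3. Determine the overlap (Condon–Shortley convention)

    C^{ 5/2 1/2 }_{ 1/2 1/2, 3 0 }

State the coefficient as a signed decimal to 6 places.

j₁+j₂−J=1  J+j₁−j₂=0  J−j₁+j₂=5  j₁+j₂+J+1=7
(j₁±m₁, j₂±m₂, J±M) = (1,0,3,3,3,2)
P² = 432/7
sum k=0..0:
  [0] +1/12 = 1/12
S = 1/12
C² = P²·S² = 3/7 ; C = +0.654654

+√(3/7) = +0.654654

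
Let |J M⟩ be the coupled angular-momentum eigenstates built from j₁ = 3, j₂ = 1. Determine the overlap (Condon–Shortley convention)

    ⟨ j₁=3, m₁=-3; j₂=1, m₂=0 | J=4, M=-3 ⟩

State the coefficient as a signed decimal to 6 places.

+√(1/4) = +0.500000

j₁+j₂−J=0  J+j₁−j₂=6  J−j₁+j₂=2  j₁+j₂+J+1=9
(j₁±m₁, j₂±m₂, J±M) = (0,6,1,1,1,7)
P² = 129600
sum k=0..0:
  [0] +1/720 = 1/720
S = 1/720
C² = P²·S² = 1/4 ; C = +0.500000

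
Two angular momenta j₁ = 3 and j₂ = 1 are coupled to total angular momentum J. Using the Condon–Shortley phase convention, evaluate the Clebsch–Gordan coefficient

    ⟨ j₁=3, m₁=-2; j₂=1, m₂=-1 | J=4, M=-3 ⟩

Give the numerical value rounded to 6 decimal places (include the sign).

triangle: 0!*6!*2!/9! = 1440/362880
(j±m)!: 1!*5!*0!*2!*1!*7! = 1209600
prefactor² = (2J+1)*Δ*N² = 43200
  k=0: +1/(0!*0!*5!*0!*1!*2!) = 1/240
Σ = 1/240  ⇒  CG² = 43200*1/240² = 3/4
CG = +√(3/4) = +0.866025

+√(3/4) ≈ +0.866025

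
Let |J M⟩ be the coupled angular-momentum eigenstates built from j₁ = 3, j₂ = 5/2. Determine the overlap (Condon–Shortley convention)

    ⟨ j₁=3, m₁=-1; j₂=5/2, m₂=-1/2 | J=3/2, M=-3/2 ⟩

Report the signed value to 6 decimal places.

+0.507093

triangle: 4!·2!·1!/8! = 48/40320
(j±m)!: 2!·4!·2!·3!·0!·3! = 3456
prefactor² = (2J+1)·Δ·N² = 576/35
  k=2: +1/(2!·2!·2!·0!·0!·1!) = 1/8
Σ = 1/8  ⇒  CG² = 576/35·1/8² = 9/35
CG = +√(9/35) = +0.507093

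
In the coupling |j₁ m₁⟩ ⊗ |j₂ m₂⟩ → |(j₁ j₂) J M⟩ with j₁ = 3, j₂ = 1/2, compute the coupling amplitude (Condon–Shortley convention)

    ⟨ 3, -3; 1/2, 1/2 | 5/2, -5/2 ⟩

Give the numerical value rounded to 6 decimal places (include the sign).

−√(6/7) = -0.925820

triangle: 1!*5!*0!/7! = 120/5040
(j±m)!: 0!*6!*1!*0!*0!*5! = 86400
prefactor² = (2J+1)*Δ*N² = 86400/7
  k=1: −1/(1!*0!*5!*0!*0!*0!) = -1/120
Σ = -1/120  ⇒  CG² = 86400/7*(-1/120)² = 6/7
CG = −√(6/7) = -0.925820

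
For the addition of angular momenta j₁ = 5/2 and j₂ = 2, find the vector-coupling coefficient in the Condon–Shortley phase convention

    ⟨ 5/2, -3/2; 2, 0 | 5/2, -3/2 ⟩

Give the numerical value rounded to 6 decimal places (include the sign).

−√(1/70) ≈ -0.119523

√[6·2!3!2!/8! · 1!4!2!2!1!4!] = √(288/35)
  +(−1)^1/∏(1,1,3,1,0,1)! = -1/6  (running -1/6)
  +(−1)^2/∏(2,0,2,0,1,2)! = 1/8  (running -1/24)
⟨..|..⟩ = √(288/35)·(-1/24) = -0.119523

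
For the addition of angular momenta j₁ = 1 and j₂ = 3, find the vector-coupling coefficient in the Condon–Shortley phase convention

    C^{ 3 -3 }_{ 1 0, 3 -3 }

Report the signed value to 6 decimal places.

+0.866025  (= +√(3/4))

j₁+j₂−J=1  J+j₁−j₂=1  J−j₁+j₂=5  j₁+j₂+J+1=8
(j₁±m₁, j₂±m₂, J±M) = (1,1,0,6,0,6)
P² = 10800
sum k=0..0:
  [0] +1/120 = 1/120
S = 1/120
C² = P²·S² = 3/4 ; C = +0.866025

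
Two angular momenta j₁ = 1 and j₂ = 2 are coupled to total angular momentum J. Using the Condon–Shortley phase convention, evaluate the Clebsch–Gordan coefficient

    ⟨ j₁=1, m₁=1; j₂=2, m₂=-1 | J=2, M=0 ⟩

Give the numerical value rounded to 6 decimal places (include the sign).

+√(1/2) = +0.707107

j₁+j₂−J=1  J+j₁−j₂=1  J−j₁+j₂=3  j₁+j₂+J+1=6
(j₁±m₁, j₂±m₂, J±M) = (2,0,1,3,2,2)
P² = 2
sum k=0..0:
  [0] +1/2 = 1/2
S = 1/2
C² = P²·S² = 1/2 ; C = +0.707107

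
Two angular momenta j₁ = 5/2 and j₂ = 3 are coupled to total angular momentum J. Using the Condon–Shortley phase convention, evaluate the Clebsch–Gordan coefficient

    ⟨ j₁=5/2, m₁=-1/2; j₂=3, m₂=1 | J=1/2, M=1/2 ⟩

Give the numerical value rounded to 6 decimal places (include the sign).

triangle: 5!*0!*1!/7! = 120/5040
(j±m)!: 2!*3!*4!*2!*1!*0! = 576
prefactor² = (2J+1)*Δ*N² = 192/7
  k=3: −1/(3!*2!*0!*1!*0!*0!) = -1/12
Σ = -1/12  ⇒  CG² = 192/7*(-1/12)² = 4/21
CG = −√(4/21) = -0.436436

-0.436436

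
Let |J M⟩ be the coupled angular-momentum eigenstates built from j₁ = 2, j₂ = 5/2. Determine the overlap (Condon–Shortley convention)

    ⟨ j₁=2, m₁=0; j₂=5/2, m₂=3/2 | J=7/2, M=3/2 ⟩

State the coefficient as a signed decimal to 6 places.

-0.534522

triangle: 1!*3!*4!/9! = 144/362880
(j±m)!: 2!*2!*4!*1!*5!*2! = 23040
prefactor² = (2J+1)*Δ*N² = 512/7
  k=0: +1/(0!*1!*2!*4!*1!*0!) = 1/48
  k=1: −1/(1!*0!*1!*3!*2!*1!) = -1/12
Σ = -1/16  ⇒  CG² = 512/7*(-1/16)² = 2/7
CG = −√(2/7) = -0.534522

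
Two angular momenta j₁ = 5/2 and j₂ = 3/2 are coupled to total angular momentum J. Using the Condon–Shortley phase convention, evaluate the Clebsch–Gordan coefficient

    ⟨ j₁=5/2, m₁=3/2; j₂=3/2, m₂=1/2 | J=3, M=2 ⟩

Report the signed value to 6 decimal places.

triangle: 1!*4!*2!/8! = 48/40320
(j±m)!: 4!*1!*2!*1!*5!*1! = 5760
prefactor² = (2J+1)*Δ*N² = 48
  k=0: +1/(0!*1!*1!*2!*3!*0!) = 1/12
  k=1: −1/(1!*0!*0!*1!*4!*1!) = -1/24
Σ = 1/24  ⇒  CG² = 48*1/24² = 1/12
CG = +√(1/12) = +0.288675

+√(1/12) ≈ +0.288675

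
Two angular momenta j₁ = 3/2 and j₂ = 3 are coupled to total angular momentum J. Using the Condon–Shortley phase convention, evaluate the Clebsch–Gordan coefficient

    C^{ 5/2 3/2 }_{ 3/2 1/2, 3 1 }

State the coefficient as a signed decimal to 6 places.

triangle: 2!*1!*4!/8! = 48/40320
(j±m)!: 2!*1!*4!*2!*4!*1! = 2304
prefactor² = (2J+1)*Δ*N² = 576/35
  k=0: +1/(0!*2!*1!*4!*0!*0!) = 1/48
  k=1: −1/(1!*1!*0!*3!*1!*1!) = -1/6
Σ = -7/48  ⇒  CG² = 576/35*(-7/48)² = 7/20
CG = −√(7/20) = -0.591608

-0.591608  (= −√(7/20))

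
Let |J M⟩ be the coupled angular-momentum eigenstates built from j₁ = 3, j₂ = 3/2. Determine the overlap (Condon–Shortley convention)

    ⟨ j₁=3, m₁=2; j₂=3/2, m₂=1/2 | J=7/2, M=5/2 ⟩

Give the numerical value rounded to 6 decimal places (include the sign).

+√(1/7) ≈ +0.377964

√[8·1!5!2!/9! · 5!1!2!1!6!1!] = √(6400/7)
  +(−1)^0/∏(0,1,1,2,4,0)! = 1/48  (running 1/48)
  +(−1)^1/∏(1,0,0,1,5,1)! = -1/120  (running 1/80)
⟨..|..⟩ = √(6400/7)·(1/80) = +0.377964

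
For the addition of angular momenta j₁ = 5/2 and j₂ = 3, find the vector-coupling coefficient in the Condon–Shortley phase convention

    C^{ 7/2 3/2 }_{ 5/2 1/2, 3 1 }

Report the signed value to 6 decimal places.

j₁+j₂−J=2  J+j₁−j₂=3  J−j₁+j₂=4  j₁+j₂+J+1=10
(j₁±m₁, j₂±m₂, J±M) = (3,2,4,2,5,2)
P² = 3072/35
sum k=0..2:
  [0] +1/96 = 1/96
  [1] −1/12 = -1/12
  [2] +1/48 = 1/48
S = -5/96
C² = P²·S² = 5/21 ; C = -0.487950

-0.487950  (= −√(5/21))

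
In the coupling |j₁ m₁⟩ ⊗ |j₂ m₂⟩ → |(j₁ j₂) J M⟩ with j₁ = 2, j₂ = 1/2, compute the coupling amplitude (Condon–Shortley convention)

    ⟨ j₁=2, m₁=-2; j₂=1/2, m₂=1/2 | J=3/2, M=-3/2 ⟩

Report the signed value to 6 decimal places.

√[4·1!3!0!/5! · 0!4!1!0!0!3!] = √(144/5)
  +(−1)^1/∏(1,0,3,0,0,0)! = -1/6  (running -1/6)
⟨..|..⟩ = √(144/5)·(-1/6) = -0.894427

−√(4/5) ≈ -0.894427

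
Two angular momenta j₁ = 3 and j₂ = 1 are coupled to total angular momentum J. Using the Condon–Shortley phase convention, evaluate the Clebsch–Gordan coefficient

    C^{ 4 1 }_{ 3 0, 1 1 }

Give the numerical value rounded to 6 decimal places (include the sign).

+√(5/14) = +0.597614

j₁+j₂−J=0  J+j₁−j₂=6  J−j₁+j₂=2  j₁+j₂+J+1=9
(j₁±m₁, j₂±m₂, J±M) = (3,3,2,0,5,3)
P² = 12960/7
sum k=0..0:
  [0] +1/72 = 1/72
S = 1/72
C² = P²·S² = 5/14 ; C = +0.597614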